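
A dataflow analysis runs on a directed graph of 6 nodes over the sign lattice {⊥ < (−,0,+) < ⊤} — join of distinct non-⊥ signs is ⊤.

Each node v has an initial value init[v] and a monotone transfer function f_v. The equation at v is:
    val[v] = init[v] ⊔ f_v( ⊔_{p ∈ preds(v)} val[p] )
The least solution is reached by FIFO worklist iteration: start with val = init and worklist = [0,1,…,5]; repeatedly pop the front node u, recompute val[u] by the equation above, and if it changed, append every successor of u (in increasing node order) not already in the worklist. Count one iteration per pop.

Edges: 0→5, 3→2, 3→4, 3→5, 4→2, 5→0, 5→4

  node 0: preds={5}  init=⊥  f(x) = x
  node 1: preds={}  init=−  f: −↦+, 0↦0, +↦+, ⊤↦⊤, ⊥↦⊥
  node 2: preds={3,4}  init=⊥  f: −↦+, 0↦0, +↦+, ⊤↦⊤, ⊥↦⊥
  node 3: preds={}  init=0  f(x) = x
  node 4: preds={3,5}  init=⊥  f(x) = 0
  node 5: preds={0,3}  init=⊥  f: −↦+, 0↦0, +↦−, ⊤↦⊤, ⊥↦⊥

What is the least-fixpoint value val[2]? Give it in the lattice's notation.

Trace (10 dequeues):
  [1] u=0 | in ⊥ | out ⊥ | ==
  [2] u=1 | in ⊥ | out − | ==
  [3] u=2 | in 0 | out 0 | prev ⊥ | push {}
  [4] u=3 | in ⊥ | out 0 | ==
  [5] u=4 | in 0 | out 0 | prev ⊥ | push {2}
  [6] u=5 | in 0 | out 0 | prev ⊥ | push {0,4}
  [7] u=2 | in 0 | out 0 | ==
  [8] u=0 | in 0 | out 0 | prev ⊥ | push {5}
  [9] u=4 | in 0 | out 0 | ==
  [10] u=5 | in 0 | out 0 | ==

Converged values:
  [0] 0
  [1] −
  [2] 0
  [3] 0
  [4] 0
  [5] 0

0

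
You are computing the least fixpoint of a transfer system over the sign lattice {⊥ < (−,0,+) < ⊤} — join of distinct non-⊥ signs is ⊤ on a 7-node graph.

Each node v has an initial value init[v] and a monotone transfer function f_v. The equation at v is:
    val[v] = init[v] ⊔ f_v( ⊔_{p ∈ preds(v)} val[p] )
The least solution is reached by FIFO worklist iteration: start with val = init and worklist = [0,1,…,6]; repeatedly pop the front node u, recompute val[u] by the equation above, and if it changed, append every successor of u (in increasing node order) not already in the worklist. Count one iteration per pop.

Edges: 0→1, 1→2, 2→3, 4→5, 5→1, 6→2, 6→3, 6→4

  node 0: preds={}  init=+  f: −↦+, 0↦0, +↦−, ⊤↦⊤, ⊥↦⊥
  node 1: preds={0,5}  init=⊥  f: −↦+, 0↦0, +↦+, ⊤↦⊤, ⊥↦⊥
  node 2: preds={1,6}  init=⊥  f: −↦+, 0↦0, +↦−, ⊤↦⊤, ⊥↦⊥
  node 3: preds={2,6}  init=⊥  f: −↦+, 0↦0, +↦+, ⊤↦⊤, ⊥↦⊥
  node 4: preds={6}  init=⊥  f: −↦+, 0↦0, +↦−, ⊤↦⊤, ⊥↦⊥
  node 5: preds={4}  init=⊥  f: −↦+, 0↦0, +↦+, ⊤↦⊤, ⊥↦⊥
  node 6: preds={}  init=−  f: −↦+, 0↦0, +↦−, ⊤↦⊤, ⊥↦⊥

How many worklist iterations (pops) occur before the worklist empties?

8

Iteration log — 8 steps:
  step 1. node 0  ⊔preds=⊥  new=+  stable
  step 2. node 1  ⊔preds=+  new=+  old=⊥  +wl: 
  step 3. node 2  ⊔preds=⊤  new=⊤  old=⊥  +wl: 
  step 4. node 3  ⊔preds=⊤  new=⊤  old=⊥  +wl: 
  step 5. node 4  ⊔preds=−  new=+  old=⊥  +wl: 
  step 6. node 5  ⊔preds=+  new=+  old=⊥  +wl: 1
  step 7. node 6  ⊔preds=⊥  new=−  stable
  step 8. node 1  ⊔preds=+  new=+  stable

Least fixpoint reached:
  node 0: +
  node 1: +
  node 2: ⊤
  node 3: ⊤
  node 4: +
  node 5: +
  node 6: −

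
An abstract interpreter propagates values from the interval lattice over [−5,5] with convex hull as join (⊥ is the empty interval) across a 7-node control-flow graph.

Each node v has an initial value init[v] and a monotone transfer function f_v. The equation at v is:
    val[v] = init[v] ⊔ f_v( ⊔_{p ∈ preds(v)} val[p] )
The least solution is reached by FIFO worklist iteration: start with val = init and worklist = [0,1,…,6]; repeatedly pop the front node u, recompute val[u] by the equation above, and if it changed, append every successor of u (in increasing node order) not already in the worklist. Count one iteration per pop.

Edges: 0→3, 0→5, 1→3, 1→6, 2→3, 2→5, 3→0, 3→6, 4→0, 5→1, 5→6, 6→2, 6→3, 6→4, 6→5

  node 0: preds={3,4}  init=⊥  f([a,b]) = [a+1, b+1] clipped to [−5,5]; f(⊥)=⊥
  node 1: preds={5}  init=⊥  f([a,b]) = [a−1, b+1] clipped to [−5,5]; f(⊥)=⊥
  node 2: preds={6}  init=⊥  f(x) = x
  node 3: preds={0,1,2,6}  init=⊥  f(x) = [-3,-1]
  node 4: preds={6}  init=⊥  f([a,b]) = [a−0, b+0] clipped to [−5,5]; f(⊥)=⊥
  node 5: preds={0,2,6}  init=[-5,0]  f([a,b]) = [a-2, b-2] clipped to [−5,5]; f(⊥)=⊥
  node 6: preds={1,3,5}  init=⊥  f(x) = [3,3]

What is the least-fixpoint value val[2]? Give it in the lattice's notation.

Trace (20 dequeues):
  [1] u=0 | in ⊥ | out ⊥ | ==
  [2] u=1 | in [-5,0] | out [-5,1] | prev ⊥ | push {}
  [3] u=2 | in ⊥ | out ⊥ | ==
  [4] u=3 | in [-5,1] | out [-3,-1] | prev ⊥ | push {0}
  [5] u=4 | in ⊥ | out ⊥ | ==
  [6] u=5 | in ⊥ | out [-5,0] | ==
  [7] u=6 | in [-5,1] | out [3,3] | prev ⊥ | push {2,3,4,5}
  [8] u=0 | in [-3,-1] | out [-2,0] | prev ⊥ | push {}
  [9] u=2 | in [3,3] | out [3,3] | prev ⊥ | push {}
  [10] u=3 | in [-5,3] | out [-3,-1] | ==
  [11] u=4 | in [3,3] | out [3,3] | prev ⊥ | push {0}
  [12] u=5 | in [-2,3] | out [-5,1] | prev [-5,0] | push {1,6}
  [13] u=0 | in [-3,3] | out [-2,4] | prev [-2,0] | push {3,5}
  [14] u=1 | in [-5,1] | out [-5,2] | prev [-5,1] | push {}
  [15] u=6 | in [-5,2] | out [3,3] | ==
  [16] u=3 | in [-5,4] | out [-3,-1] | ==
  [17] u=5 | in [-2,4] | out [-5,2] | prev [-5,1] | push {1,6}
  [18] u=1 | in [-5,2] | out [-5,3] | prev [-5,2] | push {3}
  [19] u=6 | in [-5,3] | out [3,3] | ==
  [20] u=3 | in [-5,4] | out [-3,-1] | ==

Converged values:
  [0] [-2,4]
  [1] [-5,3]
  [2] [3,3]
  [3] [-3,-1]
  [4] [3,3]
  [5] [-5,2]
  [6] [3,3]

[3,3]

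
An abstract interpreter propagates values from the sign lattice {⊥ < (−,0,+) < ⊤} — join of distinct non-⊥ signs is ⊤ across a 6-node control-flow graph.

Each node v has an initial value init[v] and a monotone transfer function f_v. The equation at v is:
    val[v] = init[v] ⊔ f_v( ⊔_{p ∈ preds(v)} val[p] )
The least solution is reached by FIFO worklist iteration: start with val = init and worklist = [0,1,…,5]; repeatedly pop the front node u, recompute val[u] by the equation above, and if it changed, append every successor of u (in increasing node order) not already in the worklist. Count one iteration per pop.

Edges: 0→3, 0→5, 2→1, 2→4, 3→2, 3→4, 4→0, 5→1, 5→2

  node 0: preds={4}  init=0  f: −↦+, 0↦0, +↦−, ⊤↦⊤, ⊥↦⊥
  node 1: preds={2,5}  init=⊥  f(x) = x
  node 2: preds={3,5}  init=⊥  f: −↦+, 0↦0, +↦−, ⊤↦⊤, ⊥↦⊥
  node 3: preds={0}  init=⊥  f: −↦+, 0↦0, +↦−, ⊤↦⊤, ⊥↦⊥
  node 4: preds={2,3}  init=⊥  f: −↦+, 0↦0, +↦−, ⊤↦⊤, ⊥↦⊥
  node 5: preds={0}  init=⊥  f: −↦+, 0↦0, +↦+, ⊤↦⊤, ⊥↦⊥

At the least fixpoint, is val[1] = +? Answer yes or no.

no

Worklist (10 pops):
  #1 pop 0: in=⊥ → 0 (no change)
  #2 pop 1: in=⊥ → ⊥ (no change)
  #3 pop 2: in=⊥ → ⊥ (no change)
  #4 pop 3: in=0 → 0 (was ⊥); enqueue [2]
  #5 pop 4: in=0 → 0 (was ⊥); enqueue [0]
  #6 pop 5: in=0 → 0 (was ⊥); enqueue [1]
  #7 pop 2: in=0 → 0 (was ⊥); enqueue [4]
  #8 pop 0: in=0 → 0 (no change)
  #9 pop 1: in=0 → 0 (was ⊥); enqueue []
  #10 pop 4: in=0 → 0 (no change)

Fixpoint:
  val[0] = 0
  val[1] = 0
  val[2] = 0
  val[3] = 0
  val[4] = 0
  val[5] = 0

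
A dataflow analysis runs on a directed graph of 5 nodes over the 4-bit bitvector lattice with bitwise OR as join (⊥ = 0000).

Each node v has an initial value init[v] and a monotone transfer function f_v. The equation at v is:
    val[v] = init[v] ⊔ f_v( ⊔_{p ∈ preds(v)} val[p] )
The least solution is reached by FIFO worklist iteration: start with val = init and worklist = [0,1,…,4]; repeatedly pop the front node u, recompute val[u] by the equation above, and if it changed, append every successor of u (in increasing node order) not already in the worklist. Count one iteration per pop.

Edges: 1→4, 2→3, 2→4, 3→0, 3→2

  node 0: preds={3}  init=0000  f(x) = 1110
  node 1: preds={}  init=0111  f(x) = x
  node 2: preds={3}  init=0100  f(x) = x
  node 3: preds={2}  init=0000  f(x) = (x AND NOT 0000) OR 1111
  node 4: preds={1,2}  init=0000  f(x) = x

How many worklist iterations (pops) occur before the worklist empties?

9

Trace (9 dequeues):
  [1] u=0 | in 0000 | out 1110 | prev 0000 | push {}
  [2] u=1 | in 0000 | out 0111 | ==
  [3] u=2 | in 0000 | out 0100 | ==
  [4] u=3 | in 0100 | out 1111 | prev 0000 | push {0,2}
  [5] u=4 | in 0111 | out 0111 | prev 0000 | push {}
  [6] u=0 | in 1111 | out 1110 | ==
  [7] u=2 | in 1111 | out 1111 | prev 0100 | push {3,4}
  [8] u=3 | in 1111 | out 1111 | ==
  [9] u=4 | in 1111 | out 1111 | prev 0111 | push {}

Converged values:
  [0] 1110
  [1] 0111
  [2] 1111
  [3] 1111
  [4] 1111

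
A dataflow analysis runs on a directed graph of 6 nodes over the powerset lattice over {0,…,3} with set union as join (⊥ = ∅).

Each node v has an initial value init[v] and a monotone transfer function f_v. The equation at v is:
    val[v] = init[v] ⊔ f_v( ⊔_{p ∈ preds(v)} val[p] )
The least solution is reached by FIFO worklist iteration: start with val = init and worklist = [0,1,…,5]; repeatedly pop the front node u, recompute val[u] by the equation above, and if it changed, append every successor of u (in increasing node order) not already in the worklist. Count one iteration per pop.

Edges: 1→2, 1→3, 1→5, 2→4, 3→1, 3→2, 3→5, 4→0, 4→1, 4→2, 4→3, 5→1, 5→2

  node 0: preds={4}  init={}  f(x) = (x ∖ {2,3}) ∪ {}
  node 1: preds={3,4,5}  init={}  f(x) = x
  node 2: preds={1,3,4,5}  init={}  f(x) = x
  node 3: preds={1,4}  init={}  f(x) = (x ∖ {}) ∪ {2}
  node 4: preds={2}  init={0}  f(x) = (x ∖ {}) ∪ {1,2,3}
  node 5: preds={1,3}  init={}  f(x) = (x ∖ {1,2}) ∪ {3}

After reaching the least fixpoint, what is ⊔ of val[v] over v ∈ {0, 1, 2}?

Iteration log — 14 steps:
  step 1. node 0  ⊔preds={0}  new={0}  old={}  +wl: 
  step 2. node 1  ⊔preds={0}  new={0}  old={}  +wl: 
  step 3. node 2  ⊔preds={0}  new={0}  old={}  +wl: 
  step 4. node 3  ⊔preds={0}  new={0,2}  old={}  +wl: 1,2
  step 5. node 4  ⊔preds={0}  new={0,1,2,3}  old={0}  +wl: 0,3
  step 6. node 5  ⊔preds={0,2}  new={0,3}  old={}  +wl: 
  step 7. node 1  ⊔preds={0,1,2,3}  new={0,1,2,3}  old={0}  +wl: 5
  step 8. node 2  ⊔preds={0,1,2,3}  new={0,1,2,3}  old={0}  +wl: 4
  step 9. node 0  ⊔preds={0,1,2,3}  new={0,1}  old={0}  +wl: 
  step 10. node 3  ⊔preds={0,1,2,3}  new={0,1,2,3}  old={0,2}  +wl: 1,2
  step 11. node 5  ⊔preds={0,1,2,3}  new={0,3}  stable
  step 12. node 4  ⊔preds={0,1,2,3}  new={0,1,2,3}  stable
  step 13. node 1  ⊔preds={0,1,2,3}  new={0,1,2,3}  stable
  step 14. node 2  ⊔preds={0,1,2,3}  new={0,1,2,3}  stable

Least fixpoint reached:
  node 0: {0,1}
  node 1: {0,1,2,3}
  node 2: {0,1,2,3}
  node 3: {0,1,2,3}
  node 4: {0,1,2,3}
  node 5: {0,3}

{0,1,2,3}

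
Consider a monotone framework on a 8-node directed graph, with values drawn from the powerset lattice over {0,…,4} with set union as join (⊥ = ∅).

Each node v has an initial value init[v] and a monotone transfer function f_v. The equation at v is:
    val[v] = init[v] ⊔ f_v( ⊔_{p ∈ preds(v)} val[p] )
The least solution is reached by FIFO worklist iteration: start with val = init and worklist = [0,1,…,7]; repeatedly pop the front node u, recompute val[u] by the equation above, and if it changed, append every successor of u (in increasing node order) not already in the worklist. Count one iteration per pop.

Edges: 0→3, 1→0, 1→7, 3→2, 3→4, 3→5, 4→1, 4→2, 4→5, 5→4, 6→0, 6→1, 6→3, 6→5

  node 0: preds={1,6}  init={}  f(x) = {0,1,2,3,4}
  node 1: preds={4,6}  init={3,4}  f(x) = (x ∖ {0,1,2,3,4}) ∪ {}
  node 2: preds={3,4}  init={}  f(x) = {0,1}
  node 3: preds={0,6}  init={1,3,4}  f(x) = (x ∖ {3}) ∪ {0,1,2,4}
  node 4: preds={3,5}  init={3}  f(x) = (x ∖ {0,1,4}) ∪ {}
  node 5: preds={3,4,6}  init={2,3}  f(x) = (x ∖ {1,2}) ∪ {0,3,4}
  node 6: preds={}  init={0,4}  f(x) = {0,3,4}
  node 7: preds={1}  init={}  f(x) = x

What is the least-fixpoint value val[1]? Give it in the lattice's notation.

{3,4}

Iteration log — 14 steps:
  step 1. node 0  ⊔preds={0,3,4}  new={0,1,2,3,4}  old={}  +wl: 
  step 2. node 1  ⊔preds={0,3,4}  new={3,4}  stable
  step 3. node 2  ⊔preds={1,3,4}  new={0,1}  old={}  +wl: 
  step 4. node 3  ⊔preds={0,1,2,3,4}  new={0,1,2,3,4}  old={1,3,4}  +wl: 2
  step 5. node 4  ⊔preds={0,1,2,3,4}  new={2,3}  old={3}  +wl: 1
  step 6. node 5  ⊔preds={0,1,2,3,4}  new={0,2,3,4}  old={2,3}  +wl: 4
  step 7. node 6  ⊔preds={}  new={0,3,4}  old={0,4}  +wl: 0,3,5
  step 8. node 7  ⊔preds={3,4}  new={3,4}  old={}  +wl: 
  step 9. node 2  ⊔preds={0,1,2,3,4}  new={0,1}  stable
  step 10. node 1  ⊔preds={0,2,3,4}  new={3,4}  stable
  step 11. node 4  ⊔preds={0,1,2,3,4}  new={2,3}  stable
  step 12. node 0  ⊔preds={0,3,4}  new={0,1,2,3,4}  stable
  step 13. node 3  ⊔preds={0,1,2,3,4}  new={0,1,2,3,4}  stable
  step 14. node 5  ⊔preds={0,1,2,3,4}  new={0,2,3,4}  stable

Least fixpoint reached:
  node 0: {0,1,2,3,4}
  node 1: {3,4}
  node 2: {0,1}
  node 3: {0,1,2,3,4}
  node 4: {2,3}
  node 5: {0,2,3,4}
  node 6: {0,3,4}
  node 7: {3,4}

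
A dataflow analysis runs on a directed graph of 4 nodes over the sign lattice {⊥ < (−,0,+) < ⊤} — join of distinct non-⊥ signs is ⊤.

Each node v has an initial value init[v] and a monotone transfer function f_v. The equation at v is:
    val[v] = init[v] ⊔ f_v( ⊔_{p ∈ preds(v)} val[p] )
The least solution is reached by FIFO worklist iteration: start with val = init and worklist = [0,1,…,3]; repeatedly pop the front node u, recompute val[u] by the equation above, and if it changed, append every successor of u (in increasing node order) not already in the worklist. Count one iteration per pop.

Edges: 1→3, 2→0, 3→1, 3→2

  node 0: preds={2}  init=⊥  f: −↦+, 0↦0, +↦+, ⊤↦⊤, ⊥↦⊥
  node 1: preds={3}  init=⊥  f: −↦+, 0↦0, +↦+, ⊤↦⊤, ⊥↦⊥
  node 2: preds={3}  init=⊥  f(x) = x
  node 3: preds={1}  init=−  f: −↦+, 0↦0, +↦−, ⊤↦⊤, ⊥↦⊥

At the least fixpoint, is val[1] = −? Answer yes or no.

no

Trace (5 dequeues):
  [1] u=0 | in ⊥ | out ⊥ | ==
  [2] u=1 | in − | out + | prev ⊥ | push {}
  [3] u=2 | in − | out − | prev ⊥ | push {0}
  [4] u=3 | in + | out − | ==
  [5] u=0 | in − | out + | prev ⊥ | push {}

Converged values:
  [0] +
  [1] +
  [2] −
  [3] −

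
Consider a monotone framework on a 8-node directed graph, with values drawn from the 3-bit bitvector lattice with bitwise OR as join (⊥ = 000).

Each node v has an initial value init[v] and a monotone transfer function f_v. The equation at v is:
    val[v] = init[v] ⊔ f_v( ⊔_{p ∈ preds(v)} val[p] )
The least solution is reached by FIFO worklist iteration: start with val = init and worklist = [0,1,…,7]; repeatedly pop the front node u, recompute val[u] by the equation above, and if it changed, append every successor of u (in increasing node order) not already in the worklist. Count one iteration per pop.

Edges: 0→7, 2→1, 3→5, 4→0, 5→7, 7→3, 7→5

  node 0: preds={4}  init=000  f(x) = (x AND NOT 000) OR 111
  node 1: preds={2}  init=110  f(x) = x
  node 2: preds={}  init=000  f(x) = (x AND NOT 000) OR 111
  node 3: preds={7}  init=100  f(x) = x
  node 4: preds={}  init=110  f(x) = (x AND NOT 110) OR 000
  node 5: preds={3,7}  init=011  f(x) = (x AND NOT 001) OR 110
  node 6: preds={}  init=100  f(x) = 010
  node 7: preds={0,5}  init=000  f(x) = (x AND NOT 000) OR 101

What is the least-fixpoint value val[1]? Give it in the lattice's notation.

Iteration log — 11 steps:
  step 1. node 0  ⊔preds=110  new=111  old=000  +wl: 
  step 2. node 1  ⊔preds=000  new=110  stable
  step 3. node 2  ⊔preds=000  new=111  old=000  +wl: 1
  step 4. node 3  ⊔preds=000  new=100  stable
  step 5. node 4  ⊔preds=000  new=110  stable
  step 6. node 5  ⊔preds=100  new=111  old=011  +wl: 
  step 7. node 6  ⊔preds=000  new=110  old=100  +wl: 
  step 8. node 7  ⊔preds=111  new=111  old=000  +wl: 3,5
  step 9. node 1  ⊔preds=111  new=111  old=110  +wl: 
  step 10. node 3  ⊔preds=111  new=111  old=100  +wl: 
  step 11. node 5  ⊔preds=111  new=111  stable

Least fixpoint reached:
  node 0: 111
  node 1: 111
  node 2: 111
  node 3: 111
  node 4: 110
  node 5: 111
  node 6: 110
  node 7: 111

111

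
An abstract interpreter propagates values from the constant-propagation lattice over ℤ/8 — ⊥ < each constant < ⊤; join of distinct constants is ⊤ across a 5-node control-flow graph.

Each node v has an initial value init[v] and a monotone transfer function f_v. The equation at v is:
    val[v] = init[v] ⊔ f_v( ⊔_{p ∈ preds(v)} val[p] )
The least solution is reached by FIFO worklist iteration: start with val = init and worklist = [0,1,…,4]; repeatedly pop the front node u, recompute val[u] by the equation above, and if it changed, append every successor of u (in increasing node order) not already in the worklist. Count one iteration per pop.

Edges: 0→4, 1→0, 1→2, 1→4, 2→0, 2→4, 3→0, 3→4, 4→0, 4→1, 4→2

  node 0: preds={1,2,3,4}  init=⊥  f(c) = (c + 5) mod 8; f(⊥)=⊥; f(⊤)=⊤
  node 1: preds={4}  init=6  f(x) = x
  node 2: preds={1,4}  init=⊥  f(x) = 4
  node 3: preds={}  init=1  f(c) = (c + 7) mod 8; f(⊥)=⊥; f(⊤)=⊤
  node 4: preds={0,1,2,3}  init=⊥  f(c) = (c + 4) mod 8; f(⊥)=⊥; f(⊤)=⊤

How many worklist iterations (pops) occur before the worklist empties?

10

Iteration log — 10 steps:
  step 1. node 0  ⊔preds=⊤  new=⊤  old=⊥  +wl: 
  step 2. node 1  ⊔preds=⊥  new=6  stable
  step 3. node 2  ⊔preds=6  new=4  old=⊥  +wl: 0
  step 4. node 3  ⊔preds=⊥  new=1  stable
  step 5. node 4  ⊔preds=⊤  new=⊤  old=⊥  +wl: 1,2
  step 6. node 0  ⊔preds=⊤  new=⊤  stable
  step 7. node 1  ⊔preds=⊤  new=⊤  old=6  +wl: 0,4
  step 8. node 2  ⊔preds=⊤  new=4  stable
  step 9. node 0  ⊔preds=⊤  new=⊤  stable
  step 10. node 4  ⊔preds=⊤  new=⊤  stable

Least fixpoint reached:
  node 0: ⊤
  node 1: ⊤
  node 2: 4
  node 3: 1
  node 4: ⊤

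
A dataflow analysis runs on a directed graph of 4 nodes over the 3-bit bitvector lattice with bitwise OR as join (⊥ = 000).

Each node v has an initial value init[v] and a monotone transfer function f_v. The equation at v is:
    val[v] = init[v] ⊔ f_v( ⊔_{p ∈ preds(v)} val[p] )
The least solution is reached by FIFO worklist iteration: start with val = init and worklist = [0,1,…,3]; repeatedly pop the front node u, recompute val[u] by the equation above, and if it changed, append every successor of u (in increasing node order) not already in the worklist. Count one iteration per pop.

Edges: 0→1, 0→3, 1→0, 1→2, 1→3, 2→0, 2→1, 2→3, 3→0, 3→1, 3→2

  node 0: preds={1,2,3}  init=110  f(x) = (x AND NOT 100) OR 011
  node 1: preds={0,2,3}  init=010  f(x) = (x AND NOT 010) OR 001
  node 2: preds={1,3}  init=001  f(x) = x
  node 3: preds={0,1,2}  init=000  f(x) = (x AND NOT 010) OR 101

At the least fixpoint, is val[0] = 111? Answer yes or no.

yes

Trace (7 dequeues):
  [1] u=0 | in 011 | out 111 | prev 110 | push {}
  [2] u=1 | in 111 | out 111 | prev 010 | push {0}
  [3] u=2 | in 111 | out 111 | prev 001 | push {1}
  [4] u=3 | in 111 | out 101 | prev 000 | push {2}
  [5] u=0 | in 111 | out 111 | ==
  [6] u=1 | in 111 | out 111 | ==
  [7] u=2 | in 111 | out 111 | ==

Converged values:
  [0] 111
  [1] 111
  [2] 111
  [3] 101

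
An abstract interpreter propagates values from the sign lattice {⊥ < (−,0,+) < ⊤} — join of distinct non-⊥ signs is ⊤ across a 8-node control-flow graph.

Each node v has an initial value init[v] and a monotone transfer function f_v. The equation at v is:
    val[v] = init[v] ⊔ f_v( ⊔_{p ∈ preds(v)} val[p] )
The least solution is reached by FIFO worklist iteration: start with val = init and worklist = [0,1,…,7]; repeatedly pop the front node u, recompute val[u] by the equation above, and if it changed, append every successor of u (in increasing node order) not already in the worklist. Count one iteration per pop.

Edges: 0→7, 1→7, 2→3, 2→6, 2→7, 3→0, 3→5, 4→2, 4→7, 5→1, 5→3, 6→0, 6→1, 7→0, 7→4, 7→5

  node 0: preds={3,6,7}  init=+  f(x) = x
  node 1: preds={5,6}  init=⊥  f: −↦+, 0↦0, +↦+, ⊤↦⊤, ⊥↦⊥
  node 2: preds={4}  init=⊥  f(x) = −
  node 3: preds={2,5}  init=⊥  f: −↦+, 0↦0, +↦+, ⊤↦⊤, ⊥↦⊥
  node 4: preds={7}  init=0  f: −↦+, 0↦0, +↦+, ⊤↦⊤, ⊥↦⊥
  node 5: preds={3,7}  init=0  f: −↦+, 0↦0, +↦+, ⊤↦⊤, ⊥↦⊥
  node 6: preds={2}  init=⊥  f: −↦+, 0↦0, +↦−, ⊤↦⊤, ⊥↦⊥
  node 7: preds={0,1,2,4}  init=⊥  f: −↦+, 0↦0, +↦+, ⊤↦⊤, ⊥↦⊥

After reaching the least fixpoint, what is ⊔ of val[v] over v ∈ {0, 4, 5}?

⊤

Trace (15 dequeues):
  [1] u=0 | in ⊥ | out + | ==
  [2] u=1 | in 0 | out 0 | prev ⊥ | push {}
  [3] u=2 | in 0 | out − | prev ⊥ | push {}
  [4] u=3 | in ⊤ | out ⊤ | prev ⊥ | push {0}
  [5] u=4 | in ⊥ | out 0 | ==
  [6] u=5 | in ⊤ | out ⊤ | prev 0 | push {1,3}
  [7] u=6 | in − | out + | prev ⊥ | push {}
  [8] u=7 | in ⊤ | out ⊤ | prev ⊥ | push {4,5}
  [9] u=0 | in ⊤ | out ⊤ | prev + | push {7}
  [10] u=1 | in ⊤ | out ⊤ | prev 0 | push {}
  [11] u=3 | in ⊤ | out ⊤ | ==
  [12] u=4 | in ⊤ | out ⊤ | prev 0 | push {2}
  [13] u=5 | in ⊤ | out ⊤ | ==
  [14] u=7 | in ⊤ | out ⊤ | ==
  [15] u=2 | in ⊤ | out − | ==

Converged values:
  [0] ⊤
  [1] ⊤
  [2] −
  [3] ⊤
  [4] ⊤
  [5] ⊤
  [6] +
  [7] ⊤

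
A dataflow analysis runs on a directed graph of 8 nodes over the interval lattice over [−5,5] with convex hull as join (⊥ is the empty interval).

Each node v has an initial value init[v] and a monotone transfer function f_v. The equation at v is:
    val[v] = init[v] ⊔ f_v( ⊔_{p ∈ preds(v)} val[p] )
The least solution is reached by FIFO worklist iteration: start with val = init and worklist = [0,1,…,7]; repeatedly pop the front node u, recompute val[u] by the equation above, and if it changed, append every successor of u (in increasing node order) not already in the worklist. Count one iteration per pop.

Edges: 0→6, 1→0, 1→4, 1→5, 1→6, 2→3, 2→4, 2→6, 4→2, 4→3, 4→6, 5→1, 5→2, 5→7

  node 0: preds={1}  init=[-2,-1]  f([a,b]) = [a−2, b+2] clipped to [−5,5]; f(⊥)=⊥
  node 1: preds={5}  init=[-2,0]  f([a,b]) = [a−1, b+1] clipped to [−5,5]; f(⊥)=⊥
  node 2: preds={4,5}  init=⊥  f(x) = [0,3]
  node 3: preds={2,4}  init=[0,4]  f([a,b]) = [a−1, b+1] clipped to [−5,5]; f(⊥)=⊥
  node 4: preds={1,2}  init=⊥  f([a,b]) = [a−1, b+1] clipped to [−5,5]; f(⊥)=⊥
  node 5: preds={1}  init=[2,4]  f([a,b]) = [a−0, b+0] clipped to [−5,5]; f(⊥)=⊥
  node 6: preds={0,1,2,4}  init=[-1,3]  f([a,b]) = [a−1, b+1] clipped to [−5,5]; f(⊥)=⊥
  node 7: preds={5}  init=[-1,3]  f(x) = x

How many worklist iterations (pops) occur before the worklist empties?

36

Trace (36 dequeues):
  [1] u=0 | in [-2,0] | out [-4,2] | prev [-2,-1] | push {}
  [2] u=1 | in [2,4] | out [-2,5] | prev [-2,0] | push {0}
  [3] u=2 | in [2,4] | out [0,3] | prev ⊥ | push {}
  [4] u=3 | in [0,3] | out [-1,4] | prev [0,4] | push {}
  [5] u=4 | in [-2,5] | out [-3,5] | prev ⊥ | push {2,3}
  [6] u=5 | in [-2,5] | out [-2,5] | prev [2,4] | push {1}
  [7] u=6 | in [-4,5] | out [-5,5] | prev [-1,3] | push {}
  [8] u=7 | in [-2,5] | out [-2,5] | prev [-1,3] | push {}
  [9] u=0 | in [-2,5] | out [-4,5] | prev [-4,2] | push {6}
  [10] u=2 | in [-3,5] | out [0,3] | ==
  [11] u=3 | in [-3,5] | out [-4,5] | prev [-1,4] | push {}
  [12] u=1 | in [-2,5] | out [-3,5] | prev [-2,5] | push {0,4,5}
  [13] u=6 | in [-4,5] | out [-5,5] | ==
  [14] u=0 | in [-3,5] | out [-5,5] | prev [-4,5] | push {6}
  [15] u=4 | in [-3,5] | out [-4,5] | prev [-3,5] | push {2,3}
  [16] u=5 | in [-3,5] | out [-3,5] | prev [-2,5] | push {1,7}
  [17] u=6 | in [-5,5] | out [-5,5] | ==
  [18] u=2 | in [-4,5] | out [0,3] | ==
  [19] u=3 | in [-4,5] | out [-5,5] | prev [-4,5] | push {}
  [20] u=1 | in [-3,5] | out [-4,5] | prev [-3,5] | push {0,4,5,6}
  [21] u=7 | in [-3,5] | out [-3,5] | prev [-2,5] | push {}
  [22] u=0 | in [-4,5] | out [-5,5] | ==
  [23] u=4 | in [-4,5] | out [-5,5] | prev [-4,5] | push {2,3}
  [24] u=5 | in [-4,5] | out [-4,5] | prev [-3,5] | push {1,7}
  [25] u=6 | in [-5,5] | out [-5,5] | ==
  [26] u=2 | in [-5,5] | out [0,3] | ==
  [27] u=3 | in [-5,5] | out [-5,5] | ==
  [28] u=1 | in [-4,5] | out [-5,5] | prev [-4,5] | push {0,4,5,6}
  [29] u=7 | in [-4,5] | out [-4,5] | prev [-3,5] | push {}
  [30] u=0 | in [-5,5] | out [-5,5] | ==
  [31] u=4 | in [-5,5] | out [-5,5] | ==
  [32] u=5 | in [-5,5] | out [-5,5] | prev [-4,5] | push {1,2,7}
  [33] u=6 | in [-5,5] | out [-5,5] | ==
  [34] u=1 | in [-5,5] | out [-5,5] | ==
  [35] u=2 | in [-5,5] | out [0,3] | ==
  [36] u=7 | in [-5,5] | out [-5,5] | prev [-4,5] | push {}

Converged values:
  [0] [-5,5]
  [1] [-5,5]
  [2] [0,3]
  [3] [-5,5]
  [4] [-5,5]
  [5] [-5,5]
  [6] [-5,5]
  [7] [-5,5]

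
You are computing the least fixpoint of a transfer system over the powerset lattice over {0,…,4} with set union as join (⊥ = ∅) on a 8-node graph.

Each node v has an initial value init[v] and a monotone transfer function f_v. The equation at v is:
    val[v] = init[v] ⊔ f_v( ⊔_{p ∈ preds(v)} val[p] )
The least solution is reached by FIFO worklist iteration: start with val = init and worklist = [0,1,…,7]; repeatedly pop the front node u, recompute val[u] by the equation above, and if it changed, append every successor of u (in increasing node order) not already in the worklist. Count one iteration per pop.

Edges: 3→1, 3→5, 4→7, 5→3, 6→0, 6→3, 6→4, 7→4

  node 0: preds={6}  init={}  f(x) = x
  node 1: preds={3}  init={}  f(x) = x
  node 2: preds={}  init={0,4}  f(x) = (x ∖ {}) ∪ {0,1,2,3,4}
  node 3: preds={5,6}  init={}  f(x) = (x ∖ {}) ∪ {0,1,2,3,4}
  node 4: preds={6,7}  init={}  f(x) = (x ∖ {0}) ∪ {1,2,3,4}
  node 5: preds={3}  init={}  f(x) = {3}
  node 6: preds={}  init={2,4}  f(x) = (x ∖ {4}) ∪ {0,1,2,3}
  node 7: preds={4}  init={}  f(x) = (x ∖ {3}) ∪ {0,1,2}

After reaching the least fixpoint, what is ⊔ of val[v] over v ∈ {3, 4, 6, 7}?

Trace (12 dequeues):
  [1] u=0 | in {2,4} | out {2,4} | prev {} | push {}
  [2] u=1 | in {} | out {} | ==
  [3] u=2 | in {} | out {0,1,2,3,4} | prev {0,4} | push {}
  [4] u=3 | in {2,4} | out {0,1,2,3,4} | prev {} | push {1}
  [5] u=4 | in {2,4} | out {1,2,3,4} | prev {} | push {}
  [6] u=5 | in {0,1,2,3,4} | out {3} | prev {} | push {3}
  [7] u=6 | in {} | out {0,1,2,3,4} | prev {2,4} | push {0,4}
  [8] u=7 | in {1,2,3,4} | out {0,1,2,4} | prev {} | push {}
  [9] u=1 | in {0,1,2,3,4} | out {0,1,2,3,4} | prev {} | push {}
  [10] u=3 | in {0,1,2,3,4} | out {0,1,2,3,4} | ==
  [11] u=0 | in {0,1,2,3,4} | out {0,1,2,3,4} | prev {2,4} | push {}
  [12] u=4 | in {0,1,2,3,4} | out {1,2,3,4} | ==

Converged values:
  [0] {0,1,2,3,4}
  [1] {0,1,2,3,4}
  [2] {0,1,2,3,4}
  [3] {0,1,2,3,4}
  [4] {1,2,3,4}
  [5] {3}
  [6] {0,1,2,3,4}
  [7] {0,1,2,4}

{0,1,2,3,4}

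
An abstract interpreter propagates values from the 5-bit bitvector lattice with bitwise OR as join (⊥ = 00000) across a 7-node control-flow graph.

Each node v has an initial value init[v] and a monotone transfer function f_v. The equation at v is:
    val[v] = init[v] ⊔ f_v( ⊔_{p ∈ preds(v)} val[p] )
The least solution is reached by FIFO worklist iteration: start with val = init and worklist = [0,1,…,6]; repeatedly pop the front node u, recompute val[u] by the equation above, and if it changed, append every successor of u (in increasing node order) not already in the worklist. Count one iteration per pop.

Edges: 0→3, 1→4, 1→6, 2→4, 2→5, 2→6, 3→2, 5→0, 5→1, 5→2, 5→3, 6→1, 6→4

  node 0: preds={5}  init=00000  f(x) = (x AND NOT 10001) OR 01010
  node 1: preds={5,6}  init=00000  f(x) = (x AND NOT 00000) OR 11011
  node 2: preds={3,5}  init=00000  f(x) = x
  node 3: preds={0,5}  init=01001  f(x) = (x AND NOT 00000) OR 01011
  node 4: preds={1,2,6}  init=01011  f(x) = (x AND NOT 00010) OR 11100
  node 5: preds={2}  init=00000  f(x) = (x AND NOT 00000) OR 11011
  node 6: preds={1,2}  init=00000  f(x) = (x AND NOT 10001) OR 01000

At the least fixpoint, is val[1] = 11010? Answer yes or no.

Trace (15 dequeues):
  [1] u=0 | in 00000 | out 01010 | prev 00000 | push {}
  [2] u=1 | in 00000 | out 11011 | prev 00000 | push {}
  [3] u=2 | in 01001 | out 01001 | prev 00000 | push {}
  [4] u=3 | in 01010 | out 01011 | prev 01001 | push {2}
  [5] u=4 | in 11011 | out 11111 | prev 01011 | push {}
  [6] u=5 | in 01001 | out 11011 | prev 00000 | push {0,1,3}
  [7] u=6 | in 11011 | out 01010 | prev 00000 | push {4}
  [8] u=2 | in 11011 | out 11011 | prev 01001 | push {5,6}
  [9] u=0 | in 11011 | out 01010 | ==
  [10] u=1 | in 11011 | out 11011 | ==
  [11] u=3 | in 11011 | out 11011 | prev 01011 | push {2}
  [12] u=4 | in 11011 | out 11111 | ==
  [13] u=5 | in 11011 | out 11011 | ==
  [14] u=6 | in 11011 | out 01010 | ==
  [15] u=2 | in 11011 | out 11011 | ==

Converged values:
  [0] 01010
  [1] 11011
  [2] 11011
  [3] 11011
  [4] 11111
  [5] 11011
  [6] 01010

no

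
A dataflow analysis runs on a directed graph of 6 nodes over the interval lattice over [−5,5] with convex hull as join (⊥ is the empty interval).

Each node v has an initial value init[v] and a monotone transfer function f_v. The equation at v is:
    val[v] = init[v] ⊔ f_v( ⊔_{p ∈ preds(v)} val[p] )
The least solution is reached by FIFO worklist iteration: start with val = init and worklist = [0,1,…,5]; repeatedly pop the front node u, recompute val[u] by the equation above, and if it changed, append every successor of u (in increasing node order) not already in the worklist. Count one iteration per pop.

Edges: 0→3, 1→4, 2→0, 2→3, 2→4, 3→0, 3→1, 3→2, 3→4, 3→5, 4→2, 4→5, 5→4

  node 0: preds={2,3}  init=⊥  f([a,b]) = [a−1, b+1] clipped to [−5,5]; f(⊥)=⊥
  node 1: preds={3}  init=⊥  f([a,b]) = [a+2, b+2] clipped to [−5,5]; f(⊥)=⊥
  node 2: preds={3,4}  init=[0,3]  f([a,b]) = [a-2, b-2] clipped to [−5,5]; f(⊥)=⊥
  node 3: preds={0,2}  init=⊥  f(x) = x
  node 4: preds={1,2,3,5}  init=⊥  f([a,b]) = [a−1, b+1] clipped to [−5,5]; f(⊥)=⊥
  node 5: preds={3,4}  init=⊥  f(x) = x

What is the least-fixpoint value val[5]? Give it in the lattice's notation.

Trace (22 dequeues):
  [1] u=0 | in [0,3] | out [-1,4] | prev ⊥ | push {}
  [2] u=1 | in ⊥ | out ⊥ | ==
  [3] u=2 | in ⊥ | out [0,3] | ==
  [4] u=3 | in [-1,4] | out [-1,4] | prev ⊥ | push {0,1,2}
  [5] u=4 | in [-1,4] | out [-2,5] | prev ⊥ | push {}
  [6] u=5 | in [-2,5] | out [-2,5] | prev ⊥ | push {4}
  [7] u=0 | in [-1,4] | out [-2,5] | prev [-1,4] | push {3}
  [8] u=1 | in [-1,4] | out [1,5] | prev ⊥ | push {}
  [9] u=2 | in [-2,5] | out [-4,3] | prev [0,3] | push {0}
  [10] u=4 | in [-4,5] | out [-5,5] | prev [-2,5] | push {2,5}
  [11] u=3 | in [-4,5] | out [-4,5] | prev [-1,4] | push {1,4}
  [12] u=0 | in [-4,5] | out [-5,5] | prev [-2,5] | push {3}
  [13] u=2 | in [-5,5] | out [-5,3] | prev [-4,3] | push {0}
  [14] u=5 | in [-5,5] | out [-5,5] | prev [-2,5] | push {}
  [15] u=1 | in [-4,5] | out [-2,5] | prev [1,5] | push {}
  [16] u=4 | in [-5,5] | out [-5,5] | ==
  [17] u=3 | in [-5,5] | out [-5,5] | prev [-4,5] | push {1,2,4,5}
  [18] u=0 | in [-5,5] | out [-5,5] | ==
  [19] u=1 | in [-5,5] | out [-3,5] | prev [-2,5] | push {}
  [20] u=2 | in [-5,5] | out [-5,3] | ==
  [21] u=4 | in [-5,5] | out [-5,5] | ==
  [22] u=5 | in [-5,5] | out [-5,5] | ==

Converged values:
  [0] [-5,5]
  [1] [-3,5]
  [2] [-5,3]
  [3] [-5,5]
  [4] [-5,5]
  [5] [-5,5]

[-5,5]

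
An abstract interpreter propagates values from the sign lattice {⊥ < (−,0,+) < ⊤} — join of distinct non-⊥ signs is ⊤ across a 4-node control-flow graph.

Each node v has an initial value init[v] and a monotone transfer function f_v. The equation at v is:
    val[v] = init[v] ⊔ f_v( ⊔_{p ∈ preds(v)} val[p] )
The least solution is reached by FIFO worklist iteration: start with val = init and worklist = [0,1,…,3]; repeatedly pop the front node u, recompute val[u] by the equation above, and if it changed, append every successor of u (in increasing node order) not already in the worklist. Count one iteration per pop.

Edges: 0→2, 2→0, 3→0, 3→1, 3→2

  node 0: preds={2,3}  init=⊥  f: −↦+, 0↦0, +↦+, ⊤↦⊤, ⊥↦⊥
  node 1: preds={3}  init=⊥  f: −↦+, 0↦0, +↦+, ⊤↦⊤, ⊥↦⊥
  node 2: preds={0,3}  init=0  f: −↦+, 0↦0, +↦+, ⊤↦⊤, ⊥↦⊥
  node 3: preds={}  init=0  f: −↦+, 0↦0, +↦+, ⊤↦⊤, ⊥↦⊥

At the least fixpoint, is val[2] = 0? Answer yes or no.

Worklist (4 pops):
  #1 pop 0: in=0 → 0 (was ⊥); enqueue []
  #2 pop 1: in=0 → 0 (was ⊥); enqueue []
  #3 pop 2: in=0 → 0 (no change)
  #4 pop 3: in=⊥ → 0 (no change)

Fixpoint:
  val[0] = 0
  val[1] = 0
  val[2] = 0
  val[3] = 0

yes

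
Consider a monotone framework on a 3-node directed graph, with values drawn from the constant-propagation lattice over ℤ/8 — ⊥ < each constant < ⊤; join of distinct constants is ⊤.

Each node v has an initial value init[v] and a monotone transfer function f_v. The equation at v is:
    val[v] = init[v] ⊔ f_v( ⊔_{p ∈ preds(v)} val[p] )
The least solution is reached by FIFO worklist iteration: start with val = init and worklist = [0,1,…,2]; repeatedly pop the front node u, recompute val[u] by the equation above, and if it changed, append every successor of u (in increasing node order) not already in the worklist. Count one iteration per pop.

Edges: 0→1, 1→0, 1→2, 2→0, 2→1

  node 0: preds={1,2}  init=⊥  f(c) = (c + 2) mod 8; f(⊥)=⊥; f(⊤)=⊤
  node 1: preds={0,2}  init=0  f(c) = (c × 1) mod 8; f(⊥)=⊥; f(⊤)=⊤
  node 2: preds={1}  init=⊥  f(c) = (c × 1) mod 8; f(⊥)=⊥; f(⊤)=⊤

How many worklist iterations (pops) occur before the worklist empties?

5

Worklist (5 pops):
  #1 pop 0: in=0 → 2 (was ⊥); enqueue []
  #2 pop 1: in=2 → ⊤ (was 0); enqueue [0]
  #3 pop 2: in=⊤ → ⊤ (was ⊥); enqueue [1]
  #4 pop 0: in=⊤ → ⊤ (was 2); enqueue []
  #5 pop 1: in=⊤ → ⊤ (no change)

Fixpoint:
  val[0] = ⊤
  val[1] = ⊤
  val[2] = ⊤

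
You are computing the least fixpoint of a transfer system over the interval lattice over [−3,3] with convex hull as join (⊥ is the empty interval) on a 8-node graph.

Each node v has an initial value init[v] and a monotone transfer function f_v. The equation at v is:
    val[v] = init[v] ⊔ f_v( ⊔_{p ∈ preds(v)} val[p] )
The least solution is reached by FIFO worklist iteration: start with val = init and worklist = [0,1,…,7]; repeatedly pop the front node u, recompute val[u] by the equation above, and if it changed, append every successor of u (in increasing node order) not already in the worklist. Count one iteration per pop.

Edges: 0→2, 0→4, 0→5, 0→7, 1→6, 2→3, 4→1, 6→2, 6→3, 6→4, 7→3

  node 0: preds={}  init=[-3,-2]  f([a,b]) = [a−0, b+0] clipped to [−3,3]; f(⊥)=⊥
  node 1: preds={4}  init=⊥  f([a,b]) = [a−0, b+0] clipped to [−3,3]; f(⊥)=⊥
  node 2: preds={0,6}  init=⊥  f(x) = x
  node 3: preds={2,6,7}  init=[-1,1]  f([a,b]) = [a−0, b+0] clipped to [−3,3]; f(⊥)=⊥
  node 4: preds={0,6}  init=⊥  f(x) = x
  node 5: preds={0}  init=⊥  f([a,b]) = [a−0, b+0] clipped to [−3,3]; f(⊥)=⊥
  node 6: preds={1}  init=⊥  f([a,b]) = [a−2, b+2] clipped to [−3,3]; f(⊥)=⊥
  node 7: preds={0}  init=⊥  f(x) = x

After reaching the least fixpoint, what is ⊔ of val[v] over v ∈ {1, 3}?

[-3,3]

Iteration log — 26 steps:
  step 1. node 0  ⊔preds=⊥  new=[-3,-2]  stable
  step 2. node 1  ⊔preds=⊥  new=⊥  stable
  step 3. node 2  ⊔preds=[-3,-2]  new=[-3,-2]  old=⊥  +wl: 
  step 4. node 3  ⊔preds=[-3,-2]  new=[-3,1]  old=[-1,1]  +wl: 
  step 5. node 4  ⊔preds=[-3,-2]  new=[-3,-2]  old=⊥  +wl: 1
  step 6. node 5  ⊔preds=[-3,-2]  new=[-3,-2]  old=⊥  +wl: 
  step 7. node 6  ⊔preds=⊥  new=⊥  stable
  step 8. node 7  ⊔preds=[-3,-2]  new=[-3,-2]  old=⊥  +wl: 3
  step 9. node 1  ⊔preds=[-3,-2]  new=[-3,-2]  old=⊥  +wl: 6
  step 10. node 3  ⊔preds=[-3,-2]  new=[-3,1]  stable
  step 11. node 6  ⊔preds=[-3,-2]  new=[-3,0]  old=⊥  +wl: 2,3,4
  step 12. node 2  ⊔preds=[-3,0]  new=[-3,0]  old=[-3,-2]  +wl: 
  step 13. node 3  ⊔preds=[-3,0]  new=[-3,1]  stable
  step 14. node 4  ⊔preds=[-3,0]  new=[-3,0]  old=[-3,-2]  +wl: 1
  step 15. node 1  ⊔preds=[-3,0]  new=[-3,0]  old=[-3,-2]  +wl: 6
  step 16. node 6  ⊔preds=[-3,0]  new=[-3,2]  old=[-3,0]  +wl: 2,3,4
  step 17. node 2  ⊔preds=[-3,2]  new=[-3,2]  old=[-3,0]  +wl: 
  step 18. node 3  ⊔preds=[-3,2]  new=[-3,2]  old=[-3,1]  +wl: 
  step 19. node 4  ⊔preds=[-3,2]  new=[-3,2]  old=[-3,0]  +wl: 1
  step 20. node 1  ⊔preds=[-3,2]  new=[-3,2]  old=[-3,0]  +wl: 6
  step 21. node 6  ⊔preds=[-3,2]  new=[-3,3]  old=[-3,2]  +wl: 2,3,4
  step 22. node 2  ⊔preds=[-3,3]  new=[-3,3]  old=[-3,2]  +wl: 
  step 23. node 3  ⊔preds=[-3,3]  new=[-3,3]  old=[-3,2]  +wl: 
  step 24. node 4  ⊔preds=[-3,3]  new=[-3,3]  old=[-3,2]  +wl: 1
  step 25. node 1  ⊔preds=[-3,3]  new=[-3,3]  old=[-3,2]  +wl: 6
  step 26. node 6  ⊔preds=[-3,3]  new=[-3,3]  stable

Least fixpoint reached:
  node 0: [-3,-2]
  node 1: [-3,3]
  node 2: [-3,3]
  node 3: [-3,3]
  node 4: [-3,3]
  node 5: [-3,-2]
  node 6: [-3,3]
  node 7: [-3,-2]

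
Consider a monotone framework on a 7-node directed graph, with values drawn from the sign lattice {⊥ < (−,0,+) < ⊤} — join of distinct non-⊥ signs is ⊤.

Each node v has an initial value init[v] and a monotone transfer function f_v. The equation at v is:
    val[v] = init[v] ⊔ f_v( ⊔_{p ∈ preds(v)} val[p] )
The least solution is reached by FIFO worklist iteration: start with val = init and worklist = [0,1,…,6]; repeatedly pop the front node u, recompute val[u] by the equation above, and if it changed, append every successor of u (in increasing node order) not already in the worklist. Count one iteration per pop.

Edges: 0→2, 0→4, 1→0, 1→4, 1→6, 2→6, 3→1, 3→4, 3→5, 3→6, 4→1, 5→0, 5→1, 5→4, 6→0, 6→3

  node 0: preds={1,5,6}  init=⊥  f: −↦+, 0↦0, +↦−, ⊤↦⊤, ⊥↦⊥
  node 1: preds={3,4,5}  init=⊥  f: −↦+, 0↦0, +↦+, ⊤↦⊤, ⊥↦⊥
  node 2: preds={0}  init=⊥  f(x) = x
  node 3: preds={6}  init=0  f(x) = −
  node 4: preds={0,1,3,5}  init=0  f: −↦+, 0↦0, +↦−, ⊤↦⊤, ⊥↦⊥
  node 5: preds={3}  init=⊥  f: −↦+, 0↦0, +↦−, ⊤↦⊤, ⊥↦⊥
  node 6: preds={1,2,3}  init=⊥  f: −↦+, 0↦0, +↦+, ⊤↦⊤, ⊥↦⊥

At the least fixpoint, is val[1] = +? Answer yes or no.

no

Iteration log — 14 steps:
  step 1. node 0  ⊔preds=⊥  new=⊥  stable
  step 2. node 1  ⊔preds=0  new=0  old=⊥  +wl: 0
  step 3. node 2  ⊔preds=⊥  new=⊥  stable
  step 4. node 3  ⊔preds=⊥  new=⊤  old=0  +wl: 1
  step 5. node 4  ⊔preds=⊤  new=⊤  old=0  +wl: 
  step 6. node 5  ⊔preds=⊤  new=⊤  old=⊥  +wl: 4
  step 7. node 6  ⊔preds=⊤  new=⊤  old=⊥  +wl: 3
  step 8. node 0  ⊔preds=⊤  new=⊤  old=⊥  +wl: 2
  step 9. node 1  ⊔preds=⊤  new=⊤  old=0  +wl: 0,6
  step 10. node 4  ⊔preds=⊤  new=⊤  stable
  step 11. node 3  ⊔preds=⊤  new=⊤  stable
  step 12. node 2  ⊔preds=⊤  new=⊤  old=⊥  +wl: 
  step 13. node 0  ⊔preds=⊤  new=⊤  stable
  step 14. node 6  ⊔preds=⊤  new=⊤  stable

Least fixpoint reached:
  node 0: ⊤
  node 1: ⊤
  node 2: ⊤
  node 3: ⊤
  node 4: ⊤
  node 5: ⊤
  node 6: ⊤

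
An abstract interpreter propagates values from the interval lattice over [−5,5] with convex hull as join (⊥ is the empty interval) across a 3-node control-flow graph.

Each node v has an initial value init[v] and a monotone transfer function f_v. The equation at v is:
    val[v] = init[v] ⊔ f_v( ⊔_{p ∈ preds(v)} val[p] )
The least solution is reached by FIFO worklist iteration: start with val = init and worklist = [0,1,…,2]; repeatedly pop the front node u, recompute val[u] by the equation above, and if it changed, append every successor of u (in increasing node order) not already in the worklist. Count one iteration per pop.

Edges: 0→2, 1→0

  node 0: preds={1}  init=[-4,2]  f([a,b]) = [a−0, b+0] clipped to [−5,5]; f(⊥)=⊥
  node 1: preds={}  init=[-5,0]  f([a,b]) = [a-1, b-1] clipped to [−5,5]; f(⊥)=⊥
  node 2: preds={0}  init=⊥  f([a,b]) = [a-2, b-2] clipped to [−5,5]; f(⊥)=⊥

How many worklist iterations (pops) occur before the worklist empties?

3

Iteration log — 3 steps:
  step 1. node 0  ⊔preds=[-5,0]  new=[-5,2]  old=[-4,2]  +wl: 
  step 2. node 1  ⊔preds=⊥  new=[-5,0]  stable
  step 3. node 2  ⊔preds=[-5,2]  new=[-5,0]  old=⊥  +wl: 

Least fixpoint reached:
  node 0: [-5,2]
  node 1: [-5,0]
  node 2: [-5,0]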